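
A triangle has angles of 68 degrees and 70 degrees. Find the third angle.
Sum of angles in a triangle = 180 degrees
Third angle = 180 - 68 - 70
Third angle = 42 degrees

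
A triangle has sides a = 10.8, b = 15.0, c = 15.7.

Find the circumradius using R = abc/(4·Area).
s = (a+b+c)/2 = 20.75
Area = √(s(s-a)(s-b)(s-c)) = √(20.75·9.95·5.75·5.05) = 77.4284
R = abc/(4·Area) = (10.8·15.0·15.7)/(4·77.4284) = 2543.4/309.7136 = 8.212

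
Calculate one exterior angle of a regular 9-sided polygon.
Exterior angle of a regular n-gon = 360/n
Exterior angle = 360/9
Exterior angle = 40 degrees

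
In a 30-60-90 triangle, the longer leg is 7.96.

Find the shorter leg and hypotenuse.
In a 30-60-90 triangle, sides are in ratio 1 : √3 : 2.
Long leg = short leg·√3  →  short leg = 7.96/√3 = 4.596
Hypotenuse = 2·(short leg) = 2·7.96/√3 = 9.191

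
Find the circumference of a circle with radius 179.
Circumference = 2 * pi * r
Circumference = 2 * pi * 179
Circumference = 1124.69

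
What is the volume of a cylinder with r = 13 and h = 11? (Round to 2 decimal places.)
Volume = pi * r² * h
Volume = pi * 13² * 11
Volume = pi * 169 * 11
Volume = pi * 1859
Volume = 5840.22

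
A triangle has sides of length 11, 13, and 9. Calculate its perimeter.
Perimeter = sum of all sides
Perimeter = 11 + 13 + 9
Perimeter = 33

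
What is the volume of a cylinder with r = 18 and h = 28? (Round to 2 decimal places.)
Volume = pi * r² * h
Volume = pi * 18² * 28
Volume = pi * 324 * 28
Volume = pi * 9072
Volume = 28500.53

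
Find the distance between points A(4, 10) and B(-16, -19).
Using the distance formula: d = sqrt((x₂-x₁)² + (y₂-y₁)²)
dx = (-16) - 4 = -20
dy = (-19) - 10 = -29
d = sqrt((-20)² + (-29)²) = sqrt(400 + 841) = sqrt(1241) = 35.23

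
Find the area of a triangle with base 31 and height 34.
Area = (1/2) * base * height
Area = (1/2) * 31 * 34
Area = 527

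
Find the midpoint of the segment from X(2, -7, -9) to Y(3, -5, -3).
Midpoint = ((2+3)/2, (-7-5)/2, (-9-3)/2) = (2.5, -6, -6)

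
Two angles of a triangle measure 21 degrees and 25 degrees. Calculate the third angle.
Sum of angles in a triangle = 180 degrees
Third angle = 180 - 21 - 25
Third angle = 134 degrees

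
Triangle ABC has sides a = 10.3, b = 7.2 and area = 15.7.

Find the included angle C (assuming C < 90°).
Area = ½ab·sin(C)  →  sin(C) = 2·Area/(ab)
sin(C) = 2·15.7/(10.3·7.2) = 0.423409
C = arcsin(0.423409) = 25.05°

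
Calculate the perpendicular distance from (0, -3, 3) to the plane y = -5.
d = |0(0) + 1(-3) + 0(3) - (-5)| / √(0² + 1² + 0²) = 2/√1 = 2.0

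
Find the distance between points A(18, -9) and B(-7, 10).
Using the distance formula: d = sqrt((x₂-x₁)² + (y₂-y₁)²)
dx = (-7) - 18 = -25
dy = 10 - (-9) = 19
d = sqrt((-25)² + 19²) = sqrt(625 + 361) = sqrt(986) = 31.40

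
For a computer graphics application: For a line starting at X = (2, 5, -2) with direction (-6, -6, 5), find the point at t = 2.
P(2) = (2 + (-6)(2), 5 + (-6)(2), -2 + 5(2)) = (-10, -7, 8)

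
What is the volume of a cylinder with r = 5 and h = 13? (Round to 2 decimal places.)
Volume = pi * r² * h
Volume = pi * 5² * 13
Volume = pi * 25 * 13
Volume = pi * 325
Volume = 1021.02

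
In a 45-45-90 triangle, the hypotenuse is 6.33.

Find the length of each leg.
In a 45-45-90 triangle, hypotenuse = leg·√2  →  leg = hypotenuse/√2
leg = 6.33/√2 = 4.476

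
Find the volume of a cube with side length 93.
Volume = s³
Volume = 93³
Volume = 804357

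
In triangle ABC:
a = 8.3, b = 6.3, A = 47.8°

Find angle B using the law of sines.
sin(B)/b = sin(A)/a
sin(B) = b·sin(A)/a = 6.3·sin(47.8°)/8.3 = 0.562297
B = arcsin(0.562297) = 34.21°  (b ≤ a, so B ≤ A and the acute solution is unique)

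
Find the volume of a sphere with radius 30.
Volume = (4/3) * pi * r³
Volume = (4/3) * pi * 30³
Volume = (4/3) * pi * 27000
Volume = 113097.34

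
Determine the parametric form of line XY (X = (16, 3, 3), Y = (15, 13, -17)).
Direction vector d = Y - X = (-1, 10, -20)
x = 16 - t, y = 3 + 10t, z = 3 - 20t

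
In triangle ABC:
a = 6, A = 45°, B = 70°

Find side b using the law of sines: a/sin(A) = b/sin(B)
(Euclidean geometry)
b = a·sin(B)/sin(A) = 6·sin(70°)/sin(45°)
b = 6·0.939693/0.707107 = 7.974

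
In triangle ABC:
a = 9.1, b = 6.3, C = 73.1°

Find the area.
Using A = ½ab·sin(C):
A = ½·9.1·6.3·sin(73.1°) = ½·57.33·0.956814 = 27.43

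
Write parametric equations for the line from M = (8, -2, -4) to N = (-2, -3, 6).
Direction vector d = N - M = (-10, -1, 10)
x = 8 - 10t, y = -2 - t, z = -4 + 10t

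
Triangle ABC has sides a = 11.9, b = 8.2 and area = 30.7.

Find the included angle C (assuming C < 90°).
Area = ½ab·sin(C)  →  sin(C) = 2·Area/(ab)
sin(C) = 2·30.7/(11.9·8.2) = 0.629227
C = arcsin(0.629227) = 38.99°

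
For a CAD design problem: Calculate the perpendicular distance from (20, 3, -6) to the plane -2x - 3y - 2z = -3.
d = |(-2)(20) + (-3)(3) + (-2)(-6) - (-3)| / √((-2)² + (-3)² + (-2)²) = 34/√17 = 8.246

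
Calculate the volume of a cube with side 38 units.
Volume = s³
Volume = 38³
Volume = 54872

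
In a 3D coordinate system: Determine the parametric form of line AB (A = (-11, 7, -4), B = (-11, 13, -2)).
Direction vector d = B - A = (0, 6, 2)
x = -11, y = 7 + 6t, z = -4 + 2t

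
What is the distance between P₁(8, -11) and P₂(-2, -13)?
Using the distance formula: d = sqrt((x₂-x₁)² + (y₂-y₁)²)
dx = (-2) - 8 = -10
dy = (-13) - (-11) = -2
d = sqrt((-10)² + (-2)²) = sqrt(100 + 4) = sqrt(104) = 10.20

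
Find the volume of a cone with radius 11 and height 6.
Volume = (1/3) * pi * r² * h
Volume = (1/3) * pi * 11² * 6
Volume = (1/3) * pi * 121 * 6
Volume = (1/3) * pi * 726
Volume = 760.27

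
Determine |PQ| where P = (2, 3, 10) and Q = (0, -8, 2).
d = √[(-2)² + (-11)² + (-8)²] = √189 = 13.75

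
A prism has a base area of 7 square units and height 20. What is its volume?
Volume = base area * height
Volume = 7 * 20
Volume = 140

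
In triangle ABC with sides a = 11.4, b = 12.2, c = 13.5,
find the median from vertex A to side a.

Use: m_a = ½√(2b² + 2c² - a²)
m_a = ½√(2·12.2² + 2·13.5² - 11.4²)
m_a = ½√(297.68 + 364.5 - 129.96) = ½√532.22 = 11.53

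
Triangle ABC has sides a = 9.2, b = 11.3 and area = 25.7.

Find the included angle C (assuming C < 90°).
Area = ½ab·sin(C)  →  sin(C) = 2·Area/(ab)
sin(C) = 2·25.7/(9.2·11.3) = 0.494421
C = arcsin(0.494421) = 29.63°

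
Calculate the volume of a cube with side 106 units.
Volume = s³
Volume = 106³
Volume = 1191016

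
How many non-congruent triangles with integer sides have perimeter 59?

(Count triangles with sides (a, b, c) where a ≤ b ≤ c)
With a ≤ b ≤ c and a + b + c = 59, the triangle inequality a + b > c gives c < 59/2, so c ≤ 29.
Iterate a from 1 to ⌊p/3⌋ = 19; for each a, b ranges from a to ⌊(p−a)/2⌋ with c = p − a − b, keeping only c ≥ b.
Triples: (1, 29, 29), (2, 28, 29), (3, 27, 29), …
Count = 80 triangles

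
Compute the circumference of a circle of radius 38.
Circumference = 2 * pi * r
Circumference = 2 * pi * 38
Circumference = 238.76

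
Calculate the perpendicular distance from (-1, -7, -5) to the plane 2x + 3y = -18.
d = |2(-1) + 3(-7) + 0(-5) - (-18)| / √(2² + 3² + 0²) = 5/√13 = 1.387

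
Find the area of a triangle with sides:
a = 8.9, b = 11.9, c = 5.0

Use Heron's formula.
s = (a+b+c)/2 = (8.9+11.9+5.0)/2 = 12.9
A = √(s(s-a)(s-b)(s-c)) = √(12.9·4·1·7.9)
A = √407.64 = 20.19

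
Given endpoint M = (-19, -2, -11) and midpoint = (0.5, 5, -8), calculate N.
N = (2×0.5 - (-19), 2×5 - (-2), 2×(-8) - (-11)) = (20, 12, -5)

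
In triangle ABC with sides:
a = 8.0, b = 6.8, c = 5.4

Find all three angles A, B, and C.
By the law of cosines:
cos(A) = (b² + c² - a²)/(2bc) = 0.155229  →  A = 81.07°
cos(B) = (a² + c² - b²)/(2ac) = 0.543056  →  B = 57.11°
cos(C) = (a² + b² - c²)/(2ab) = 0.745221  →  C = 41.82°
Check: A + B + C = 180.0° ✓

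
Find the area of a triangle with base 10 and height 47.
Area = (1/2) * base * height
Area = (1/2) * 10 * 47
Area = 235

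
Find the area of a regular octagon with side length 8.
For a regular 8-gon with side length s = 8:
Apothem a = s / (2*tan(pi/8)) = 8 / (2*tan(pi/8)) ≈ 9.6569
Perimeter P = 8 * 8 = 64
Area = (1/2) * P * a = (1/2) * 64 * 9.6569 = 309.02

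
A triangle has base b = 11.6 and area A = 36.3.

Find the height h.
A = ½bh  →  h = 2A/b
h = 2·36.3/11.6 = 6.259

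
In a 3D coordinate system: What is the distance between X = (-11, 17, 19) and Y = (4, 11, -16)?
d = √[(15)² + (-6)² + (-35)²] = √1486 = 38.55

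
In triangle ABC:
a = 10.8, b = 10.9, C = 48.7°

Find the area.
Using A = ½ab·sin(C):
A = ½·10.8·10.9·sin(48.7°) = ½·117.72·0.751264 = 44.22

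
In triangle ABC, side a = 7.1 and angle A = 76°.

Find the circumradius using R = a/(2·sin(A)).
R = a/(2·sin(A)) = 7.1/(2·sin(76°))
R = 7.1/(2·0.970296) = 7.1/1.940591 = 3.659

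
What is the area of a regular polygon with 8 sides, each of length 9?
For a regular 8-gon with side length s = 9:
Apothem a = s / (2*tan(pi/8)) = 9 / (2*tan(pi/8)) ≈ 10.864
Perimeter P = 8 * 9 = 72
Area = (1/2) * P * a = (1/2) * 72 * 10.864 = 391.10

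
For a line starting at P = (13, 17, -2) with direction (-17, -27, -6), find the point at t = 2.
P(2) = (13 + (-17)(2), 17 + (-27)(2), -2 + (-6)(2)) = (-21, -37, -14)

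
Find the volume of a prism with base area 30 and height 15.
Volume = base area * height
Volume = 30 * 15
Volume = 450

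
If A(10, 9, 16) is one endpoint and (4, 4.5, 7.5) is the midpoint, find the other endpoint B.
B = (2×4 - 10, 2×4.5 - 9, 2×7.5 - 16) = (-2, 0, -1)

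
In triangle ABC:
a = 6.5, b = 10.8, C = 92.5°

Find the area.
Using A = ½ab·sin(C):
A = ½·6.5·10.8·sin(92.5°) = ½·70.2·0.999048 = 35.07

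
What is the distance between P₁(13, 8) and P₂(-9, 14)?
Using the distance formula: d = sqrt((x₂-x₁)² + (y₂-y₁)²)
dx = (-9) - 13 = -22
dy = 14 - 8 = 6
d = sqrt((-22)² + 6²) = sqrt(484 + 36) = sqrt(520) = 22.80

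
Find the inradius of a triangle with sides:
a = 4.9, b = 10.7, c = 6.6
s = (a+b+c)/2 = (4.9+10.7+6.6)/2 = 11.1
Area = √(s(s-a)(s-b)(s-c)) = √(11.1·6.2·0.4·4.5) = 11.13
r = Area/s = 11.13/11.1 = 1.003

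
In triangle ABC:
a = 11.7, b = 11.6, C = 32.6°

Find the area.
Using A = ½ab·sin(C):
A = ½·11.7·11.6·sin(32.6°) = ½·135.72·0.538771 = 36.56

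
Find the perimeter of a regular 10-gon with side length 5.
Perimeter = number of sides * side length
Perimeter = 10 * 5
Perimeter = 50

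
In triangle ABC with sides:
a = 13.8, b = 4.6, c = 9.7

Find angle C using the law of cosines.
cos(C) = (a² + b² - c²)/(2ab)
cos(C) = (13.8² + 4.6² - 9.7²)/(2·13.8·4.6) = 117.51/126.96 = 0.925567
C = arccos(0.925567) = 22.25°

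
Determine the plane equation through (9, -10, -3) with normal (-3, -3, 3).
d = n·P = (-3)(9) + (-3)(-10) + (3)(-3) = -6
Plane: -3x - 3y + 3z = -6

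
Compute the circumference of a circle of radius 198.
Circumference = 2 * pi * r
Circumference = 2 * pi * 198
Circumference = 1244.07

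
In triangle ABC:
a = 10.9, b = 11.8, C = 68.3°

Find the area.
Using A = ½ab·sin(C):
A = ½·10.9·11.8·sin(68.3°) = ½·128.62·0.929133 = 59.75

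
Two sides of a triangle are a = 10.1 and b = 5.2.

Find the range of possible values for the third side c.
By the triangle inequality: |a - b| < c < a + b
|10.1 - 5.2| < c < 10.1 + 5.2
4.9 < c < 15.3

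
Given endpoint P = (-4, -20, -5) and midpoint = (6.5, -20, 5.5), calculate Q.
Q = (2×6.5 - (-4), 2×(-20) - (-20), 2×5.5 - (-5)) = (17, -20, 16)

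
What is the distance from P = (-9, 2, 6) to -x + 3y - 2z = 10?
d = |(-1)(-9) + 3(2) + (-2)(6) - (10)| / √((-1)² + 3² + (-2)²) = 7/√14 = 1.871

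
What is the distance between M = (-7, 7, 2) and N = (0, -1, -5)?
d = √[(7)² + (-8)² + (-7)²] = √162 = 12.73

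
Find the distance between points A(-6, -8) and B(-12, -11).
Using the distance formula: d = sqrt((x₂-x₁)² + (y₂-y₁)²)
dx = (-12) - (-6) = -6
dy = (-11) - (-8) = -3
d = sqrt((-6)² + (-3)²) = sqrt(36 + 9) = sqrt(45) = 6.71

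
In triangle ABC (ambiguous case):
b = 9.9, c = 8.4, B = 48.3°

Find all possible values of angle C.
sin(C)/c = sin(B)/b  →  sin(C) = c·sin(B)/b = 8.4·sin(48.3°)/9.9 = 0.633511
C₁ = arcsin(0.633511) = 39.31°,  C₂ = 180° - C₁ = 140.69°
Check C₂: A = 180° - 48.3° - 140.69° = -8.99° ≤ 0, rejected
C = 39.31° (one solution)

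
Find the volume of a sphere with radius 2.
Volume = (4/3) * pi * r³
Volume = (4/3) * pi * 2³
Volume = (4/3) * pi * 8
Volume = 33.51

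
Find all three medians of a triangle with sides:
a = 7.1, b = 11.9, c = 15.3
Using m_x = ½√(2y² + 2z² - x²):
m_a = ½√(2·11.9² + 2·15.3² - 7.1²) = ½√700.99 = 13.24
m_b = ½√(2·7.1² + 2·15.3² - 11.9²) = ½√427.39 = 10.34
m_c = ½√(2·7.1² + 2·11.9² - 15.3²) = ½√149.95 = 6.123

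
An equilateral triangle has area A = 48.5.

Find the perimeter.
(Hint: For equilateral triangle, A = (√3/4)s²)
A = (√3/4)s²  →  s² = 4A/√3 = 4·48.5/√3 = 112.006
s = 10.5833
Perimeter = 3s = 31.75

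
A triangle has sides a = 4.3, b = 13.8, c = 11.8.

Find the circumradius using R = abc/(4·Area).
s = (a+b+c)/2 = 14.95
Area = √(s(s-a)(s-b)(s-c)) = √(14.95·10.65·1.15·3.15) = 24.0159
R = abc/(4·Area) = (4.3·13.8·11.8)/(4·24.0159) = 700.212/96.0636 = 7.289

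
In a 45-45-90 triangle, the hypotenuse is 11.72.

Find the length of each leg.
In a 45-45-90 triangle, hypotenuse = leg·√2  →  leg = hypotenuse/√2
leg = 11.72/√2 = 8.287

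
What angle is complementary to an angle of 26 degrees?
Complementary angles sum to 90 degrees.
Other angle = 90 - 26
Other angle = 64 degrees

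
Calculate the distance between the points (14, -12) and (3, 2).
Using the distance formula: d = sqrt((x₂-x₁)² + (y₂-y₁)²)
dx = 3 - 14 = -11
dy = 2 - (-12) = 14
d = sqrt((-11)² + 14²) = sqrt(121 + 196) = sqrt(317) = 17.80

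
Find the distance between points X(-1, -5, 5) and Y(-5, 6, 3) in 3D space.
d = √[(-4)² + (11)² + (-2)²] = √141 = 11.87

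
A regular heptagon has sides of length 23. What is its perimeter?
Perimeter = number of sides * side length
Perimeter = 7 * 23
Perimeter = 161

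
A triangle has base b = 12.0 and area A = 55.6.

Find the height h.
A = ½bh  →  h = 2A/b
h = 2·55.6/12.0 = 9.267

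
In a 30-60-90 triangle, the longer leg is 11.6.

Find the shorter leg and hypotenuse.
In a 30-60-90 triangle, sides are in ratio 1 : √3 : 2.
Long leg = short leg·√3  →  short leg = 11.6/√3 = 6.697
Hypotenuse = 2·(short leg) = 2·11.6/√3 = 13.39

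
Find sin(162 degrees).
sin(162 degrees) = 0.309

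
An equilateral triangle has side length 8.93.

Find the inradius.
For an equilateral triangle, r = s/(2√3) where s is the side.
r = 8.93/(2√3) = 8.93/3.464102 = 2.578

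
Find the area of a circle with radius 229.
Area = pi * r²
Area = pi * 229²
Area = pi * 52441
Area = 164748.26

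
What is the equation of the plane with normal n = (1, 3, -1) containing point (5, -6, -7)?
d = n·P = (1)(5) + (3)(-6) + (-1)(-7) = -6
Plane: x + 3y - z = -6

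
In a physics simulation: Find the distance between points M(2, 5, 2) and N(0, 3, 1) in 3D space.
d = √[(-2)² + (-2)² + (-1)²] = √9 = 3.0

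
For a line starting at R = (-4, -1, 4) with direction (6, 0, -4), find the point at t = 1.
P(1) = (-4 + 6(1), -1 + 0(1), 4 + (-4)(1)) = (2, -1, 0)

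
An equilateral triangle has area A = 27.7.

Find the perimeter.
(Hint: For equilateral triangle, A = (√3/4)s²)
A = (√3/4)s²  →  s² = 4A/√3 = 4·27.7/√3 = 63.9704
s = 7.99815
Perimeter = 3s = 23.99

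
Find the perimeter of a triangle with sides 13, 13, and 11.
Perimeter = sum of all sides
Perimeter = 13 + 13 + 11
Perimeter = 37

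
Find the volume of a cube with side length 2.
Volume = s³
Volume = 2³
Volume = 8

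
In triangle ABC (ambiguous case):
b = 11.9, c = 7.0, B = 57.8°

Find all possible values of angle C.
sin(C)/c = sin(B)/b  →  sin(C) = c·sin(B)/b = 7.0·sin(57.8°)/11.9 = 0.497761
C₁ = arcsin(0.497761) = 29.85°,  C₂ = 180° - C₁ = 150.15°
Check C₂: A = 180° - 57.8° - 150.15° = -27.95° ≤ 0, rejected
C = 29.85° (one solution)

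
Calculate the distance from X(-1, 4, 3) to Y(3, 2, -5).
d = √[(4)² + (-2)² + (-8)²] = √84 = 9.165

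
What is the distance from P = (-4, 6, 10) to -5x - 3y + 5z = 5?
d = |(-5)(-4) + (-3)(6) + 5(10) - (5)| / √((-5)² + (-3)² + 5²) = 47/√59 = 6.119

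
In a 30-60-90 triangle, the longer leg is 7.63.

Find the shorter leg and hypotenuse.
In a 30-60-90 triangle, sides are in ratio 1 : √3 : 2.
Long leg = short leg·√3  →  short leg = 7.63/√3 = 4.405
Hypotenuse = 2·(short leg) = 2·7.63/√3 = 8.81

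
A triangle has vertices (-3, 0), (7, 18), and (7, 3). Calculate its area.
Using the coordinate formula: Area = (1/2)|x₁(y₂-y₃) + x₂(y₃-y₁) + x₃(y₁-y₂)|
Area = (1/2)|(-3)(18-3) + 7(3-0) + 7(0-18)|
Area = (1/2)|(-3)*15 + 7*3 + 7*(-18)|
Area = (1/2)|(-45) + 21 + (-126)|
Area = (1/2)*150 = 75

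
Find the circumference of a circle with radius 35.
Circumference = 2 * pi * r
Circumference = 2 * pi * 35
Circumference = 219.91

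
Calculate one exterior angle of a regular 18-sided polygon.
Exterior angle of a regular n-gon = 360/n
Exterior angle = 360/18
Exterior angle = 20 degrees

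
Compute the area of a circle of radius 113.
Area = pi * r²
Area = pi * 113²
Area = pi * 12769
Area = 40115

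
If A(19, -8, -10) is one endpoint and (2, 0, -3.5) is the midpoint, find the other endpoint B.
B = (2×2 - 19, 2×0 - (-8), 2×(-3.5) - (-10)) = (-15, 8, 3)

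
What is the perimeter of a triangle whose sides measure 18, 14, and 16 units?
Perimeter = sum of all sides
Perimeter = 18 + 14 + 16
Perimeter = 48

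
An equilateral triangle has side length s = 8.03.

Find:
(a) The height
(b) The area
(a) Height h = s·√3/2 = 8.03·√3/2 = 6.954
(b) Area = (√3/4)·s² = (√3/4)·8.03² = (√3/4)·64.4809 = 27.92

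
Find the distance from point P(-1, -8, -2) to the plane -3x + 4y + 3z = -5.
d = |(-3)(-1) + 4(-8) + 3(-2) - (-5)| / √((-3)² + 4² + 3²) = 30/√34 = 5.145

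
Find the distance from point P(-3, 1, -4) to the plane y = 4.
d = |0(-3) + 1(1) + 0(-4) - (4)| / √(0² + 1² + 0²) = 3/√1 = 3.0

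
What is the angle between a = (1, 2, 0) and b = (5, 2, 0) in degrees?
a·b = 9, |a|² = 5, |b|² = 29
cos θ = 9/√145 ≈ 0.7474
θ ≈ 41.63°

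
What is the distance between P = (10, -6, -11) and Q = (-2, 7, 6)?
d = √[(-12)² + (13)² + (17)²] = √602 = 24.54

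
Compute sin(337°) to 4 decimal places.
sin(337 degrees) = -0.3907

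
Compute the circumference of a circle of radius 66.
Circumference = 2 * pi * r
Circumference = 2 * pi * 66
Circumference = 414.69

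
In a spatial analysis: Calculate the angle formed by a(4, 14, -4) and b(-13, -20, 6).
a·b = -356, |a|² = 228, |b|² = 605
cos θ = -356/√137940 ≈ -0.9585
θ ≈ 163.4°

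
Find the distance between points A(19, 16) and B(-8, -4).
Using the distance formula: d = sqrt((x₂-x₁)² + (y₂-y₁)²)
dx = (-8) - 19 = -27
dy = (-4) - 16 = -20
d = sqrt((-27)² + (-20)²) = sqrt(729 + 400) = sqrt(1129) = 33.60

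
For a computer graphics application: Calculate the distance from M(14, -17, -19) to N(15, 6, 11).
d = √[(1)² + (23)² + (30)²] = √1430 = 37.82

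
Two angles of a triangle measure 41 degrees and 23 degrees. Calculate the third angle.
Sum of angles in a triangle = 180 degrees
Third angle = 180 - 41 - 23
Third angle = 116 degrees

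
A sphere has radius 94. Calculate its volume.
Volume = (4/3) * pi * r³
Volume = (4/3) * pi * 94³
Volume = (4/3) * pi * 830584
Volume = 3479142.12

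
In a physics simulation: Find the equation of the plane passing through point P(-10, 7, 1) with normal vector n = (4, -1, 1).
d = n·P = (4)(-10) + (-1)(7) + (1)(1) = -46
Plane: 4x - y + z = -46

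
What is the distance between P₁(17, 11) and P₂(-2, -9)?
Using the distance formula: d = sqrt((x₂-x₁)² + (y₂-y₁)²)
dx = (-2) - 17 = -19
dy = (-9) - 11 = -20
d = sqrt((-19)² + (-20)²) = sqrt(361 + 400) = sqrt(761) = 27.59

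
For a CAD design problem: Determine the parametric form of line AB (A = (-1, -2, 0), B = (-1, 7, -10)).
Direction vector d = B - A = (0, 9, -10)
x = -1, y = -2 + 9t, z = 0 - 10t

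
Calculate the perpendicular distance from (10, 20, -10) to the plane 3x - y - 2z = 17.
d = |3(10) + (-1)(20) + (-2)(-10) - (17)| / √(3² + (-1)² + (-2)²) = 13/√14 = 3.474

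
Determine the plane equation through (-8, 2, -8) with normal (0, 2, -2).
d = n·P = (0)(-8) + (2)(2) + (-2)(-8) = 20
Plane: 2y - 2z = 20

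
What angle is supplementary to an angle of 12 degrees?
Supplementary angles sum to 180 degrees.
Other angle = 180 - 12
Other angle = 168 degrees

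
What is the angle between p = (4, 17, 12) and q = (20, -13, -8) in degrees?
p·q = -237, |p|² = 449, |q|² = 633
cos θ = -237/√284217 ≈ -0.4446
θ ≈ 116.4°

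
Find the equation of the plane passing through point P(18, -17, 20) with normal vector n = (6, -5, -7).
d = n·P = (6)(18) + (-5)(-17) + (-7)(20) = 53
Plane: 6x - 5y - 7z = 53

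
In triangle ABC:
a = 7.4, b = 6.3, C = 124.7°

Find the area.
Using A = ½ab·sin(C):
A = ½·7.4·6.3·sin(124.7°) = ½·46.62·0.822144 = 19.16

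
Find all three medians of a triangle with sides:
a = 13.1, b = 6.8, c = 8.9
Using m_x = ½√(2y² + 2z² - x²):
m_a = ½√(2·6.8² + 2·8.9² - 13.1²) = ½√79.29 = 4.452
m_b = ½√(2·13.1² + 2·8.9² - 6.8²) = ½√455.4 = 10.67
m_c = ½√(2·13.1² + 2·6.8² - 8.9²) = ½√356.49 = 9.44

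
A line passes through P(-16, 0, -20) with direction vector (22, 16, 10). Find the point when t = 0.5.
P(0.5) = (-16 + 22(0.5), 0 + 16(0.5), -20 + 10(0.5)) = (-5, 8, -15)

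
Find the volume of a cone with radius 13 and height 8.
Volume = (1/3) * pi * r² * h
Volume = (1/3) * pi * 13² * 8
Volume = (1/3) * pi * 169 * 8
Volume = (1/3) * pi * 1352
Volume = 1415.81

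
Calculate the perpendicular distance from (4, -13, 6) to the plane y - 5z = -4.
d = |0(4) + 1(-13) + (-5)(6) - (-4)| / √(0² + 1² + (-5)²) = 39/√26 = 7.649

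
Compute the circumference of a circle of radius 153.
Circumference = 2 * pi * r
Circumference = 2 * pi * 153
Circumference = 961.33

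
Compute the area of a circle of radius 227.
Area = pi * r²
Area = pi * 227²
Area = pi * 51529
Area = 161883.13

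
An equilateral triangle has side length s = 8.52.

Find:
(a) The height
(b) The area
(a) Height h = s·√3/2 = 8.52·√3/2 = 7.379
(b) Area = (√3/4)·s² = (√3/4)·8.52² = (√3/4)·72.5904 = 31.43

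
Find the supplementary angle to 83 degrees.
Supplementary angles sum to 180 degrees.
Other angle = 180 - 83
Other angle = 97 degrees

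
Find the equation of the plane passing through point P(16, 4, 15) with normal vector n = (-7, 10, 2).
d = n·P = (-7)(16) + (10)(4) + (2)(15) = -42
Plane: -7x + 10y + 2z = -42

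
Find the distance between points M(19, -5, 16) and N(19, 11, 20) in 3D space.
d = √[(0)² + (16)² + (4)²] = √272 = 16.49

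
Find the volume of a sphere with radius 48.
Volume = (4/3) * pi * r³
Volume = (4/3) * pi * 48³
Volume = (4/3) * pi * 110592
Volume = 463246.69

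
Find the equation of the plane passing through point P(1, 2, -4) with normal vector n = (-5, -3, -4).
d = n·P = (-5)(1) + (-3)(2) + (-4)(-4) = 5
Plane: -5x - 3y - 4z = 5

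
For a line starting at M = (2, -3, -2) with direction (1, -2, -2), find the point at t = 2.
P(2) = (2 + 1(2), -3 + (-2)(2), -2 + (-2)(2)) = (4, -7, -6)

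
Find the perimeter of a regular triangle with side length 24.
Perimeter = number of sides * side length
Perimeter = 3 * 24
Perimeter = 72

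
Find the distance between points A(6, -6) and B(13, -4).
Using the distance formula: d = sqrt((x₂-x₁)² + (y₂-y₁)²)
dx = 13 - 6 = 7
dy = (-4) - (-6) = 2
d = sqrt(7² + 2²) = sqrt(49 + 4) = sqrt(53) = 7.28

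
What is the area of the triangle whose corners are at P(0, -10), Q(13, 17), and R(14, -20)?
Using the coordinate formula: Area = (1/2)|x₁(y₂-y₃) + x₂(y₃-y₁) + x₃(y₁-y₂)|
Area = (1/2)|0(17-(-20)) + 13((-20)-(-10)) + 14((-10)-17)|
Area = (1/2)|0*37 + 13*(-10) + 14*(-27)|
Area = (1/2)|0 + (-130) + (-378)|
Area = (1/2)*508 = 254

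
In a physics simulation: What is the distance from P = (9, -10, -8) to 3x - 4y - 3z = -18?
d = |3(9) + (-4)(-10) + (-3)(-8) - (-18)| / √(3² + (-4)² + (-3)²) = 109/√34 = 18.69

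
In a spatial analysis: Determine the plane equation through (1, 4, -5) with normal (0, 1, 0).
d = n·P = (0)(1) + (1)(4) + (0)(-5) = 4
Plane: y = 4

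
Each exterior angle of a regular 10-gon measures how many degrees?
Exterior angle of a regular n-gon = 360/n
Exterior angle = 360/10
Exterior angle = 36 degrees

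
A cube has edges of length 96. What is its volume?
Volume = s³
Volume = 96³
Volume = 884736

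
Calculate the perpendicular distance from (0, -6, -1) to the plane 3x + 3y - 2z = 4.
d = |3(0) + 3(-6) + (-2)(-1) - (4)| / √(3² + 3² + (-2)²) = 20/√22 = 4.264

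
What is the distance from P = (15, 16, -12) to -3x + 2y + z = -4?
d = |(-3)(15) + 2(16) + 1(-12) - (-4)| / √((-3)² + 2² + 1²) = 21/√14 = 5.612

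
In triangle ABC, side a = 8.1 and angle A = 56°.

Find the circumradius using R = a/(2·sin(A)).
R = a/(2·sin(A)) = 8.1/(2·sin(56°))
R = 8.1/(2·0.829038) = 8.1/1.658075 = 4.885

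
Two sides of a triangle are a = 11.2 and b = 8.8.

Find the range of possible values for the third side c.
By the triangle inequality: |a - b| < c < a + b
|11.2 - 8.8| < c < 11.2 + 8.8
2.4 < c < 20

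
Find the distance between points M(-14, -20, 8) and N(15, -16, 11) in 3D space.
d = √[(29)² + (4)² + (3)²] = √866 = 29.43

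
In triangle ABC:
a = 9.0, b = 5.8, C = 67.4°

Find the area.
Using A = ½ab·sin(C):
A = ½·9.0·5.8·sin(67.4°) = ½·52.2·0.923210 = 24.1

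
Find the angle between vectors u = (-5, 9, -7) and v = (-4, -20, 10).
u·v = -230, |u|² = 155, |v|² = 516
cos θ = -230/√79980 ≈ -0.8133
θ ≈ 144.4°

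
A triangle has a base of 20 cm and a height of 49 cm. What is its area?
Area = (1/2) * base * height
Area = (1/2) * 20 * 49
Area = 490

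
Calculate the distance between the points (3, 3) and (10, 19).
Using the distance formula: d = sqrt((x₂-x₁)² + (y₂-y₁)²)
dx = 10 - 3 = 7
dy = 19 - 3 = 16
d = sqrt(7² + 16²) = sqrt(49 + 256) = sqrt(305) = 17.46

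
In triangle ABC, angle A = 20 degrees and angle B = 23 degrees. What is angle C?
Sum of angles in a triangle = 180 degrees
Third angle = 180 - 20 - 23
Third angle = 137 degrees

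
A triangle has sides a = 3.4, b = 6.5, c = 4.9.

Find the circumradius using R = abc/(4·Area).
s = (a+b+c)/2 = 7.4
Area = √(s(s-a)(s-b)(s-c)) = √(7.4·4·0.9·2.5) = 8.16088
R = abc/(4·Area) = (3.4·6.5·4.9)/(4·8.16088) = 108.29/32.64352 = 3.317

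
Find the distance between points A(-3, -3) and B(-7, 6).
Using the distance formula: d = sqrt((x₂-x₁)² + (y₂-y₁)²)
dx = (-7) - (-3) = -4
dy = 6 - (-3) = 9
d = sqrt((-4)² + 9²) = sqrt(16 + 81) = sqrt(97) = 9.85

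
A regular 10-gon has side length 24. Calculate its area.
For a regular 10-gon with side length s = 24:
Apothem a = s / (2*tan(pi/10)) = 24 / (2*tan(pi/10)) ≈ 36.9322
Perimeter P = 10 * 24 = 240
Area = (1/2) * P * a = (1/2) * 240 * 36.9322 = 4431.86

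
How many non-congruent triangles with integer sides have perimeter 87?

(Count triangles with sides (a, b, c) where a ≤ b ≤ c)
With a ≤ b ≤ c and a + b + c = 87, the triangle inequality a + b > c gives c < 87/2, so c ≤ 43.
Iterate a from 1 to ⌊p/3⌋ = 29; for each a, b ranges from a to ⌊(p−a)/2⌋ with c = p − a − b, keeping only c ≥ b.
Triples: (1, 43, 43), (2, 42, 43), (3, 41, 43), …
Count = 169 triangles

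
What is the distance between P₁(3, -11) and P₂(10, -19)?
Using the distance formula: d = sqrt((x₂-x₁)² + (y₂-y₁)²)
dx = 10 - 3 = 7
dy = (-19) - (-11) = -8
d = sqrt(7² + (-8)²) = sqrt(49 + 64) = sqrt(113) = 10.63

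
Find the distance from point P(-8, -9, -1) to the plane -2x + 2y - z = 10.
d = |(-2)(-8) + 2(-9) + (-1)(-1) - (10)| / √((-2)² + 2² + (-1)²) = 11/√9 = 3.667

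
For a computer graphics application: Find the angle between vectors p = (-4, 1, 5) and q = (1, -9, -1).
p·q = -18, |p|² = 42, |q|² = 83
cos θ = -18/√3486 ≈ -0.3049
θ ≈ 107.8°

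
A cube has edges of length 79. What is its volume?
Volume = s³
Volume = 79³
Volume = 493039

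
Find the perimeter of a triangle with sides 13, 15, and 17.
Perimeter = sum of all sides
Perimeter = 13 + 15 + 17
Perimeter = 45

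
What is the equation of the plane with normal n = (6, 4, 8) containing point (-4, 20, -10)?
d = n·P = (6)(-4) + (4)(20) + (8)(-10) = -24
Plane: 6x + 4y + 8z = -24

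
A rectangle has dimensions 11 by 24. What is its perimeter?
Perimeter = 2 * (length + width)
Perimeter = 2 * (11 + 24)
Perimeter = 2 * 35
Perimeter = 70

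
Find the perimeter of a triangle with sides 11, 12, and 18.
Perimeter = sum of all sides
Perimeter = 11 + 12 + 18
Perimeter = 41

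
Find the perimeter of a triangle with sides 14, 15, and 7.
Perimeter = sum of all sides
Perimeter = 14 + 15 + 7
Perimeter = 36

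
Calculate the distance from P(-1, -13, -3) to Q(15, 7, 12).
d = √[(16)² + (20)² + (15)²] = √881 = 29.68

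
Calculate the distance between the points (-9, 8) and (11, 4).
Using the distance formula: d = sqrt((x₂-x₁)² + (y₂-y₁)²)
dx = 11 - (-9) = 20
dy = 4 - 8 = -4
d = sqrt(20² + (-4)²) = sqrt(400 + 16) = sqrt(416) = 20.40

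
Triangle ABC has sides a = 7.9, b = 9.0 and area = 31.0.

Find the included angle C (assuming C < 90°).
Area = ½ab·sin(C)  →  sin(C) = 2·Area/(ab)
sin(C) = 2·31.0/(7.9·9.0) = 0.872011
C = arcsin(0.872011) = 60.69°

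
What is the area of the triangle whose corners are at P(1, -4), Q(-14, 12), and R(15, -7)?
Using the coordinate formula: Area = (1/2)|x₁(y₂-y₃) + x₂(y₃-y₁) + x₃(y₁-y₂)|
Area = (1/2)|1(12-(-7)) + (-14)((-7)-(-4)) + 15((-4)-12)|
Area = (1/2)|1*19 + (-14)*(-3) + 15*(-16)|
Area = (1/2)|19 + 42 + (-240)|
Area = (1/2)*179 = 89.50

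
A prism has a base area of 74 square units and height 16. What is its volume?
Volume = base area * height
Volume = 74 * 16
Volume = 1184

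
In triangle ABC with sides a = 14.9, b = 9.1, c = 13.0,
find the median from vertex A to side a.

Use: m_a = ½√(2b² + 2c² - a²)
m_a = ½√(2·9.1² + 2·13.0² - 14.9²)
m_a = ½√(165.62 + 338 - 222.01) = ½√281.61 = 8.391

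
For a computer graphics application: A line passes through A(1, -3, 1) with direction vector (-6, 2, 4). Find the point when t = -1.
P(-1) = (1 + (-6)(-1), -3 + 2(-1), 1 + 4(-1)) = (7, -5, -3)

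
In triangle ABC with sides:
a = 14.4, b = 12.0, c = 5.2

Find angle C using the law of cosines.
cos(C) = (a² + b² - c²)/(2ab)
cos(C) = (14.4² + 12.0² - 5.2²)/(2·14.4·12.0) = 324.32/345.6 = 0.938426
C = arccos(0.938426) = 20.21°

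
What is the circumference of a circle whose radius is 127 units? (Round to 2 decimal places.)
Circumference = 2 * pi * r
Circumference = 2 * pi * 127
Circumference = 797.96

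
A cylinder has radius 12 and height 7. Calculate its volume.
Volume = pi * r² * h
Volume = pi * 12² * 7
Volume = pi * 144 * 7
Volume = pi * 1008
Volume = 3166.73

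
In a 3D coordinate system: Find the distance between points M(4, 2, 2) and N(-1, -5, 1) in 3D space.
d = √[(-5)² + (-7)² + (-1)²] = √75 = 8.66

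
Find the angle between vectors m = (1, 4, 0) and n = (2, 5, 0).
m·n = 22, |m|² = 17, |n|² = 29
cos θ = 22/√493 ≈ 0.9908
θ ≈ 7.765°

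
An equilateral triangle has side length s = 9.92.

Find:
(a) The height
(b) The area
(a) Height h = s·√3/2 = 9.92·√3/2 = 8.591
(b) Area = (√3/4)·s² = (√3/4)·9.92² = (√3/4)·98.4064 = 42.61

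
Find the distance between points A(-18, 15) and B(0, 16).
Using the distance formula: d = sqrt((x₂-x₁)² + (y₂-y₁)²)
dx = 0 - (-18) = 18
dy = 16 - 15 = 1
d = sqrt(18² + 1²) = sqrt(324 + 1) = sqrt(325) = 18.03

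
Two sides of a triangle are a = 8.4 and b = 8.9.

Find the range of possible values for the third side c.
By the triangle inequality: |a - b| < c < a + b
|8.4 - 8.9| < c < 8.4 + 8.9
0.5 < c < 17.3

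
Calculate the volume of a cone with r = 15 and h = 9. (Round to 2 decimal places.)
Volume = (1/3) * pi * r² * h
Volume = (1/3) * pi * 15² * 9
Volume = (1/3) * pi * 225 * 9
Volume = (1/3) * pi * 2025
Volume = 2120.58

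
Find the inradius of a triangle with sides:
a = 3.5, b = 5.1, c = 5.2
s = (a+b+c)/2 = (3.5+5.1+5.2)/2 = 6.9
Area = √(s(s-a)(s-b)(s-c)) = √(6.9·3.4·1.8·1.7) = 8.47276
r = Area/s = 8.47276/6.9 = 1.228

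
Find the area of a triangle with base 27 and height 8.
Area = (1/2) * base * height
Area = (1/2) * 27 * 8
Area = 108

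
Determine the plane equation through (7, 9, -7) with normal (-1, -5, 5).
d = n·P = (-1)(7) + (-5)(9) + (5)(-7) = -87
Plane: -x - 5y + 5z = -87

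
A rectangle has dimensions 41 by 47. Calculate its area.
Area = length * width
Area = 41 * 47
Area = 1927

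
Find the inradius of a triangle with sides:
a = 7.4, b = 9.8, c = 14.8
s = (a+b+c)/2 = (7.4+9.8+14.8)/2 = 16
Area = √(s(s-a)(s-b)(s-c)) = √(16·8.6·6.2·1.2) = 31.996
r = Area/s = 31.996/16 = 2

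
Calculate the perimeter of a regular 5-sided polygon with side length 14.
Perimeter = number of sides * side length
Perimeter = 5 * 14
Perimeter = 70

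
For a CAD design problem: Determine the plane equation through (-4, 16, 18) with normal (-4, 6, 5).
d = n·P = (-4)(-4) + (6)(16) + (5)(18) = 202
Plane: -4x + 6y + 5z = 202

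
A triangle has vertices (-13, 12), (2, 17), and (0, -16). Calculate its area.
Using the coordinate formula: Area = (1/2)|x₁(y₂-y₃) + x₂(y₃-y₁) + x₃(y₁-y₂)|
Area = (1/2)|(-13)(17-(-16)) + 2((-16)-12) + 0(12-17)|
Area = (1/2)|(-13)*33 + 2*(-28) + 0*(-5)|
Area = (1/2)|(-429) + (-56) + 0|
Area = (1/2)*485 = 242.50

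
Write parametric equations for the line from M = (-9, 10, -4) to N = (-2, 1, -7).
Direction vector d = N - M = (7, -9, -3)
x = -9 + 7t, y = 10 - 9t, z = -4 - 3t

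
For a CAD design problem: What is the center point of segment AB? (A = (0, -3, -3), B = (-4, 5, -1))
Midpoint = ((0-4)/2, (-3+5)/2, (-3-1)/2) = (-2, 1, -2)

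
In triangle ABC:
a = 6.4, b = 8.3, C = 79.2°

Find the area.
Using A = ½ab·sin(C):
A = ½·6.4·8.3·sin(79.2°) = ½·53.12·0.982287 = 26.09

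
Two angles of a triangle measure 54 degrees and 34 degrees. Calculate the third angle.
Sum of angles in a triangle = 180 degrees
Third angle = 180 - 54 - 34
Third angle = 92 degrees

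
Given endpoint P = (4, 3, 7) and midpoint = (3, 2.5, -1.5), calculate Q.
Q = (2×3 - 4, 2×2.5 - 3, 2×(-1.5) - 7) = (2, 2, -10)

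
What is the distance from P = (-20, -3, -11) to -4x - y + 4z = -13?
d = |(-4)(-20) + (-1)(-3) + 4(-11) - (-13)| / √((-4)² + (-1)² + 4²) = 52/√33 = 9.052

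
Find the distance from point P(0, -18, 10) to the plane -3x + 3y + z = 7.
d = |(-3)(0) + 3(-18) + 1(10) - (7)| / √((-3)² + 3² + 1²) = 51/√19 = 11.7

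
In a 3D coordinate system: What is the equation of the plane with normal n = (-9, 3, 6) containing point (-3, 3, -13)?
d = n·P = (-9)(-3) + (3)(3) + (6)(-13) = -42
Plane: -9x + 3y + 6z = -42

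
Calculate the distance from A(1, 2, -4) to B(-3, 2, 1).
d = √[(-4)² + (0)² + (5)²] = √41 = 6.403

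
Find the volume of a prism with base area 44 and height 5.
Volume = base area * height
Volume = 44 * 5
Volume = 220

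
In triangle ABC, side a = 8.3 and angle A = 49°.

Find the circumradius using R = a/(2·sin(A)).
R = a/(2·sin(A)) = 8.3/(2·sin(49°))
R = 8.3/(2·0.754710) = 8.3/1.509419 = 5.499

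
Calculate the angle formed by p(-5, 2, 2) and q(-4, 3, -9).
p·q = 8, |p|² = 33, |q|² = 106
cos θ = 8/√3498 ≈ 0.1353
θ ≈ 82.23°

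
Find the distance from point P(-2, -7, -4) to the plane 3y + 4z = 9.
d = |0(-2) + 3(-7) + 4(-4) - (9)| / √(0² + 3² + 4²) = 46/√25 = 9.2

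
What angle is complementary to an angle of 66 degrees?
Complementary angles sum to 90 degrees.
Other angle = 90 - 66
Other angle = 24 degrees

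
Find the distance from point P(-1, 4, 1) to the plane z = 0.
d = |0(-1) + 0(4) + 1(1) - (0)| / √(0² + 0² + 1²) = 1/√1 = 1.0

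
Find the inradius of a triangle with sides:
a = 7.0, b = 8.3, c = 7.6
s = (a+b+c)/2 = (7.0+8.3+7.6)/2 = 11.45
Area = √(s(s-a)(s-b)(s-c)) = √(11.45·4.45·3.15·3.85) = 24.8581
r = Area/s = 24.8581/11.45 = 2.171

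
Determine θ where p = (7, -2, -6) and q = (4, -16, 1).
p·q = 54, |p|² = 89, |q|² = 273
cos θ = 54/√24297 ≈ 0.3464
θ ≈ 69.73°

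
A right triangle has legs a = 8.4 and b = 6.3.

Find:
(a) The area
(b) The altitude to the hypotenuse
(a) Area = ½ab = ½·8.4·6.3 = 26.46
(b) Hypotenuse c = √(8.4² + 6.3²) = √110.25 = 10.5
    Area = ½·c·h_c  →  h_c = 2·Area/c = 2·26.46/10.5 = 5.04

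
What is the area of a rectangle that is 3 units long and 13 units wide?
Area = length * width
Area = 3 * 13
Area = 39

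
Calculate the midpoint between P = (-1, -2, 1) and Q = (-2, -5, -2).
Midpoint = ((-1-2)/2, (-2-5)/2, (1-2)/2) = (-1.5, -3.5, -0.5)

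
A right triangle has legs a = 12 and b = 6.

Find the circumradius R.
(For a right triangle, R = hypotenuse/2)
Hypotenuse c = √(12² + 6²) = √180 = 13.4164
R = c/2 = 6.708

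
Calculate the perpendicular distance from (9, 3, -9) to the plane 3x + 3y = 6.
d = |3(9) + 3(3) + 0(-9) - (6)| / √(3² + 3² + 0²) = 30/√18 = 7.071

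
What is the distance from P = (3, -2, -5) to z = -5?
d = |0(3) + 0(-2) + 1(-5) - (-5)| / √(0² + 0² + 1²) = 0/√1 = 0.0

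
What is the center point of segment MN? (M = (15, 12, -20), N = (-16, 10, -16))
Midpoint = ((15-16)/2, (12+10)/2, (-20-16)/2) = (-0.5, 11, -18)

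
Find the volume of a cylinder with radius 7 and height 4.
Volume = pi * r² * h
Volume = pi * 7² * 4
Volume = pi * 49 * 4
Volume = pi * 196
Volume = 615.75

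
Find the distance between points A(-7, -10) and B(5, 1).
Using the distance formula: d = sqrt((x₂-x₁)² + (y₂-y₁)²)
dx = 5 - (-7) = 12
dy = 1 - (-10) = 11
d = sqrt(12² + 11²) = sqrt(144 + 121) = sqrt(265) = 16.28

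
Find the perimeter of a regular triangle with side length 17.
Perimeter = number of sides * side length
Perimeter = 3 * 17
Perimeter = 51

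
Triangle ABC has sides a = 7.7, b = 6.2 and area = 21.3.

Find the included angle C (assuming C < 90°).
Area = ½ab·sin(C)  →  sin(C) = 2·Area/(ab)
sin(C) = 2·21.3/(7.7·6.2) = 0.892333
C = arcsin(0.892333) = 63.17°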